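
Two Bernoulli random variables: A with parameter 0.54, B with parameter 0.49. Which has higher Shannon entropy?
B

For binary distributions, entropy is maximized at p=0.5 and decreases as p moves toward 0 or 1.

H(A) = H(0.54) = 0.9954 bits
H(B) = H(0.49) = 0.9997 bits

Distribution B (p=0.49) is closer to uniform (p=0.5), so it has higher entropy.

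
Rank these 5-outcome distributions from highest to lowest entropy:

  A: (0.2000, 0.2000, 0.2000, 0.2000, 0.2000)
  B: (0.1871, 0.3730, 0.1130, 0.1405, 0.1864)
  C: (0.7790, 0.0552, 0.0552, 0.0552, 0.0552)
A > B > C

Key insight: Entropy is maximized by uniform distributions and minimized by concentrated distributions.

- Uniform distributions have maximum entropy log₂(5) = 2.3219 bits
- The more "peaked" or concentrated a distribution, the lower its entropy

Entropies:
  H(A) = 2.3219 bits
  H(B) = 2.1881 bits
  H(C) = 1.2040 bits

Ranking: A > B > C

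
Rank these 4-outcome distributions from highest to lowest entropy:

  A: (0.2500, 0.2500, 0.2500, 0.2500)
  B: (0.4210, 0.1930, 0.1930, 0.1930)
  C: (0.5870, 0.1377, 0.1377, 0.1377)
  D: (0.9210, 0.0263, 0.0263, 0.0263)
A > B > C > D

Key insight: Entropy is maximized by uniform distributions and minimized by concentrated distributions.

Entropies:
  H(A) = 2.0000 bits
  H(B) = 1.8996 bits
  H(C) = 1.6326 bits
  H(D) = 0.5239 bits

Ranking: A > B > C > D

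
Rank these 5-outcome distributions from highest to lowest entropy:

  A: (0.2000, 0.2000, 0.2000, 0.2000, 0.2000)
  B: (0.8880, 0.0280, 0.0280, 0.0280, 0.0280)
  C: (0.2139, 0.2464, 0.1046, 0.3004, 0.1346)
A > C > B

Key insight: Entropy is maximized by uniform distributions and minimized by concentrated distributions.

- Uniform distributions have maximum entropy log₂(5) = 2.3219 bits
- The more "peaked" or concentrated a distribution, the lower its entropy

Entropies:
  H(A) = 2.3219 bits
  H(B) = 0.7299 bits
  H(C) = 2.2253 bits

Ranking: A > C > B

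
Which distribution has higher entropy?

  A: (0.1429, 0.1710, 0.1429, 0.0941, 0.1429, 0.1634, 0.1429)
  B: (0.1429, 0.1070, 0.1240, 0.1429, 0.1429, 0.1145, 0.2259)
A

Both distributions are close to uniform, making this a harder comparison.

H(A) = 2.7879 bits
H(B) = 2.7645 bits

The distribution closer to uniform has higher entropy.
Answer: A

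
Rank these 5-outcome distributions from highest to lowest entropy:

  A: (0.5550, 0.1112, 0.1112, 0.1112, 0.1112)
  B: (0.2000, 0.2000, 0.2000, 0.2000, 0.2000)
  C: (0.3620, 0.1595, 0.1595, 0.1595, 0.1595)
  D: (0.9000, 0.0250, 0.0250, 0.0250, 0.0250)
B > C > A > D

Key insight: Entropy is maximized by uniform distributions and minimized by concentrated distributions.

Entropies:
  H(A) = 1.8813 bits
  H(B) = 2.3219 bits
  H(C) = 2.2203 bits
  H(D) = 0.6690 bits

Ranking: B > C > A > D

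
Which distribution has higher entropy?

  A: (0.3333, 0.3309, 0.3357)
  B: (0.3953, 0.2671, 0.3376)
A

Both distributions are close to uniform, making this a harder comparison.

H(A) = 1.5849 bits
H(B) = 1.5669 bits

The distribution closer to uniform has higher entropy.
Answer: A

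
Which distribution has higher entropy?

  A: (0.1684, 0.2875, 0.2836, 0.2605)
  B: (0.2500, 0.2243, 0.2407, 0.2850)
B

Both distributions are close to uniform, making this a harder comparison.

H(A) = 1.9710 bits
H(B) = 1.9944 bits

The distribution closer to uniform has higher entropy.
Answer: B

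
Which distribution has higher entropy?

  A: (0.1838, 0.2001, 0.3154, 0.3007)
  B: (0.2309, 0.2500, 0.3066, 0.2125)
B

Both distributions are close to uniform, making this a harder comparison.

H(A) = 1.9600 bits
H(B) = 1.9860 bits

The distribution closer to uniform has higher entropy.
Answer: B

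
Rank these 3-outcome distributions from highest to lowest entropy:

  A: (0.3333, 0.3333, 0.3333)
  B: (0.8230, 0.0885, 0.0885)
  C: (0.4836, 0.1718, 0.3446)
A > C > B

Key insight: Entropy is maximized by uniform distributions and minimized by concentrated distributions.

- Uniform distributions have maximum entropy log₂(3) = 1.5850 bits
- The more "peaked" or concentrated a distribution, the lower its entropy

Entropies:
  H(A) = 1.5850 bits
  H(B) = 0.8505 bits
  H(C) = 1.4731 bits

Ranking: A > C > B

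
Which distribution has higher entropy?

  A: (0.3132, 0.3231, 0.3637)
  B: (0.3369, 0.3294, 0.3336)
B

Both distributions are close to uniform, making this a harder comparison.

H(A) = 1.5819 bits
H(B) = 1.5849 bits

The distribution closer to uniform has higher entropy.
Answer: B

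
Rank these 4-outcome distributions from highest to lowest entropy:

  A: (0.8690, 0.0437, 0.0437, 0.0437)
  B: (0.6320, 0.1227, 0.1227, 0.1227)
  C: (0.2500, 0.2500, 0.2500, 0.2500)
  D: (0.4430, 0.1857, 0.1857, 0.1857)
C > D > B > A

Key insight: Entropy is maximized by uniform distributions and minimized by concentrated distributions.

Entropies:
  H(A) = 0.7678 bits
  H(B) = 1.5324 bits
  H(C) = 2.0000 bits
  H(D) = 1.8734 bits

Ranking: C > D > B > A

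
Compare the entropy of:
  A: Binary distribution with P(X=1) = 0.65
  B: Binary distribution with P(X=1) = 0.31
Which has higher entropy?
A

For binary distributions, entropy is maximized at p=0.5 and decreases as p moves toward 0 or 1.

H(A) = H(0.65) = 0.9341 bits
H(B) = H(0.31) = 0.8932 bits

Distribution A (p=0.65) is closer to uniform (p=0.5), so it has higher entropy.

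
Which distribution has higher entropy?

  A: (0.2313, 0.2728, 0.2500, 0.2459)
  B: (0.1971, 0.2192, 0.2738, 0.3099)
A

Both distributions are close to uniform, making this a harder comparison.

H(A) = 1.9975 bits
H(B) = 1.9773 bits

The distribution closer to uniform has higher entropy.
Answer: A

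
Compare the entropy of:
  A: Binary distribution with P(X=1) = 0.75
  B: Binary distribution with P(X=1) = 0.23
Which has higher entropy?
A

For binary distributions, entropy is maximized at p=0.5 and decreases as p moves toward 0 or 1.

H(A) = H(0.75) = 0.8113 bits
H(B) = H(0.23) = 0.7780 bits

Distribution A (p=0.75) is closer to uniform (p=0.5), so it has higher entropy.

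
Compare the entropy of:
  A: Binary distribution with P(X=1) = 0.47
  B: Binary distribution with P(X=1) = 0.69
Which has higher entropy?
A

For binary distributions, entropy is maximized at p=0.5 and decreases as p moves toward 0 or 1.

H(A) = H(0.47) = 0.9974 bits
H(B) = H(0.69) = 0.8932 bits

Distribution A (p=0.47) is closer to uniform (p=0.5), so it has higher entropy.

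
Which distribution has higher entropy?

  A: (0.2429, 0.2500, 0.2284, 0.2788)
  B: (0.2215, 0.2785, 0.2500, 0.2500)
A

Both distributions are close to uniform, making this a harder comparison.

H(A) = 1.9962 bits
H(B) = 1.9953 bits

The distribution closer to uniform has higher entropy.
Answer: A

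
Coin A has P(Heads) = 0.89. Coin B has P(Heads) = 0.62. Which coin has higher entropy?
B

For binary distributions, entropy is maximized at p=0.5 and decreases as p moves toward 0 or 1.

H(A) = H(0.89) = 0.4999 bits
H(B) = H(0.62) = 0.9580 bits

Distribution B (p=0.62) is closer to uniform (p=0.5), so it has higher entropy.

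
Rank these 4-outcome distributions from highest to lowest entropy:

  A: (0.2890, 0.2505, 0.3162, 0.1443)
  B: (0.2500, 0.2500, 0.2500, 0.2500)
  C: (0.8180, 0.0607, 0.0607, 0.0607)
B > A > C

Key insight: Entropy is maximized by uniform distributions and minimized by concentrated distributions.

- Uniform distributions have maximum entropy log₂(4) = 2.0000 bits
- The more "peaked" or concentrated a distribution, the lower its entropy

Entropies:
  H(A) = 1.9461 bits
  H(B) = 2.0000 bits
  H(C) = 0.9729 bits

Ranking: B > A > C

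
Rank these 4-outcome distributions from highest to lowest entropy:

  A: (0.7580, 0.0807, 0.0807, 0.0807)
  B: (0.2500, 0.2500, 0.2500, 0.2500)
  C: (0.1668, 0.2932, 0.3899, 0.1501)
B > C > A

Key insight: Entropy is maximized by uniform distributions and minimized by concentrated distributions.

- Uniform distributions have maximum entropy log₂(4) = 2.0000 bits
- The more "peaked" or concentrated a distribution, the lower its entropy

Entropies:
  H(A) = 1.1819 bits
  H(B) = 2.0000 bits
  H(C) = 1.8905 bits

Ranking: B > C > A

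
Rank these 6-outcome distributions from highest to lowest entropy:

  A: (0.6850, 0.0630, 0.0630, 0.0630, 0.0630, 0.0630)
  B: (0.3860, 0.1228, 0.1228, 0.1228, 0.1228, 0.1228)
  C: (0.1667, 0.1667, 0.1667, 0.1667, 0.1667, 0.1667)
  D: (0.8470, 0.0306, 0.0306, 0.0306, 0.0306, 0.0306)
C > B > A > D

Key insight: Entropy is maximized by uniform distributions and minimized by concentrated distributions.

Entropies:
  H(A) = 1.6303 bits
  H(B) = 2.3878 bits
  H(C) = 2.5850 bits
  H(D) = 0.9726 bits

Ranking: C > B > A > D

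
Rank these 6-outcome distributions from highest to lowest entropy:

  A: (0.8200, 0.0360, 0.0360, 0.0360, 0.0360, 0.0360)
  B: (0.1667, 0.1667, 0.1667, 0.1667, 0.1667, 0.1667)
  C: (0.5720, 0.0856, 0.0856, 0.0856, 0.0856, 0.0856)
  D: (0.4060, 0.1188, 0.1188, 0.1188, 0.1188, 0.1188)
B > D > C > A

Key insight: Entropy is maximized by uniform distributions and minimized by concentrated distributions.

Entropies:
  H(A) = 1.0980 bits
  H(B) = 2.5850 bits
  H(C) = 1.9788 bits
  H(D) = 2.3536 bits

Ranking: B > D > C > A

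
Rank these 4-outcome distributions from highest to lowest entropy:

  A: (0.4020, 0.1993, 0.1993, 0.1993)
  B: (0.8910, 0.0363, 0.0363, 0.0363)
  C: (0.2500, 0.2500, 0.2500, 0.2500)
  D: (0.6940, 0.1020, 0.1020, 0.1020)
C > A > D > B

Key insight: Entropy is maximized by uniform distributions and minimized by concentrated distributions.

Entropies:
  H(A) = 1.9199 bits
  H(B) = 0.6697 bits
  H(C) = 2.0000 bits
  H(D) = 1.3735 bits

Ranking: C > A > D > B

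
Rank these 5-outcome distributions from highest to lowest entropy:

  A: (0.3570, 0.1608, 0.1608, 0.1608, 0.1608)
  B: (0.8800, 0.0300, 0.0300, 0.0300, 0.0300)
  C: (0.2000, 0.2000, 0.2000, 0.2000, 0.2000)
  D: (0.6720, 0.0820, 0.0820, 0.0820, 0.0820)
C > A > D > B

Key insight: Entropy is maximized by uniform distributions and minimized by concentrated distributions.

Entropies:
  H(A) = 2.2262 bits
  H(B) = 0.7694 bits
  H(C) = 2.3219 bits
  H(D) = 1.5689 bits

Ranking: C > A > D > B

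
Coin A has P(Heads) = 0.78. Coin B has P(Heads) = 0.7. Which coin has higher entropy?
B

For binary distributions, entropy is maximized at p=0.5 and decreases as p moves toward 0 or 1.

H(A) = H(0.78) = 0.7602 bits
H(B) = H(0.7) = 0.8813 bits

Distribution B (p=0.7) is closer to uniform (p=0.5), so it has higher entropy.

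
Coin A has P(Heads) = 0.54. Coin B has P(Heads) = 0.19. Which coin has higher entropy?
A

For binary distributions, entropy is maximized at p=0.5 and decreases as p moves toward 0 or 1.

H(A) = H(0.54) = 0.9954 bits
H(B) = H(0.19) = 0.7015 bits

Distribution A (p=0.54) is closer to uniform (p=0.5), so it has higher entropy.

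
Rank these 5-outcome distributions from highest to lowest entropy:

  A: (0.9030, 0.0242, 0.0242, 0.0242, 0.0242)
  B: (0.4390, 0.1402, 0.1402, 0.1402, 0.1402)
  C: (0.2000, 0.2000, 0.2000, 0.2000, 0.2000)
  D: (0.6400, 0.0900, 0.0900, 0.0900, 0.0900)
C > B > D > A

Key insight: Entropy is maximized by uniform distributions and minimized by concentrated distributions.

Entropies:
  H(A) = 0.6534 bits
  H(B) = 2.1112 bits
  H(C) = 2.3219 bits
  H(D) = 1.6627 bits

Ranking: C > B > D > A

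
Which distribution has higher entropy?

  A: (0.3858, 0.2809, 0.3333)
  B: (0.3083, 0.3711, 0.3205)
B

Both distributions are close to uniform, making this a harder comparison.

H(A) = 1.5730 bits
H(B) = 1.5802 bits

The distribution closer to uniform has higher entropy.
Answer: B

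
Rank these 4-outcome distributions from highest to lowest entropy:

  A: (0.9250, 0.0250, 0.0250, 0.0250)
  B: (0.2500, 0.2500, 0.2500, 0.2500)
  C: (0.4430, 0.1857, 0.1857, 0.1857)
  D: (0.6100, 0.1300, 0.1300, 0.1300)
B > C > D > A

Key insight: Entropy is maximized by uniform distributions and minimized by concentrated distributions.

Entropies:
  H(A) = 0.5032 bits
  H(B) = 2.0000 bits
  H(C) = 1.8734 bits
  H(D) = 1.5829 bits

Ranking: B > C > D > A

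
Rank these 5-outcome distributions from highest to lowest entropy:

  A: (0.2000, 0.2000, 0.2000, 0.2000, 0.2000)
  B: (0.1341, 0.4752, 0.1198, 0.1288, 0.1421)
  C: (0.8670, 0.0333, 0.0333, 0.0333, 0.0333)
A > B > C

Key insight: Entropy is maximized by uniform distributions and minimized by concentrated distributions.

- Uniform distributions have maximum entropy log₂(5) = 2.3219 bits
- The more "peaked" or concentrated a distribution, the lower its entropy

Entropies:
  H(A) = 2.3219 bits
  H(B) = 2.0463 bits
  H(C) = 0.8316 bits

Ranking: A > B > C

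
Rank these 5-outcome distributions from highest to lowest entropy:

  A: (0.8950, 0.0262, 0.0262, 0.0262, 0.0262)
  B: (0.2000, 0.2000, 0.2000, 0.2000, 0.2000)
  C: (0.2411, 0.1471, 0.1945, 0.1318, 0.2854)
B > C > A

Key insight: Entropy is maximized by uniform distributions and minimized by concentrated distributions.

- Uniform distributions have maximum entropy log₂(5) = 2.3219 bits
- The more "peaked" or concentrated a distribution, the lower its entropy

Entropies:
  H(A) = 0.6946 bits
  H(B) = 2.3219 bits
  H(C) = 2.2627 bits

Ranking: B > C > A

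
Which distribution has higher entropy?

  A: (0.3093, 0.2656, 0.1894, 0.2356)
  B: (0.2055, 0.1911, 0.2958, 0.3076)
A

Both distributions are close to uniform, making this a harder comparison.

H(A) = 1.9777 bits
H(B) = 1.9684 bits

The distribution closer to uniform has higher entropy.
Answer: A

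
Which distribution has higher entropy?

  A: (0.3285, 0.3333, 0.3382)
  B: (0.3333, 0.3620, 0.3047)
A

Both distributions are close to uniform, making this a harder comparison.

H(A) = 1.5849 bits
H(B) = 1.5814 bits

The distribution closer to uniform has higher entropy.
Answer: A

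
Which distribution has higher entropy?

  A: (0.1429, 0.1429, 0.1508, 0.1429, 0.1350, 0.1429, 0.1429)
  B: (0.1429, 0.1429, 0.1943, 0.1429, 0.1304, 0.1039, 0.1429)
A

Both distributions are close to uniform, making this a harder comparison.

H(A) = 2.8067 bits
H(B) = 2.7861 bits

The distribution closer to uniform has higher entropy.
Answer: A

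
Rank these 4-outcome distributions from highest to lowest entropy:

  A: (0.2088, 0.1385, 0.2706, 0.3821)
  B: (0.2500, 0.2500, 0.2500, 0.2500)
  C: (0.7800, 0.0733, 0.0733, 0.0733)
B > A > C

Key insight: Entropy is maximized by uniform distributions and minimized by concentrated distributions.

- Uniform distributions have maximum entropy log₂(4) = 2.0000 bits
- The more "peaked" or concentrated a distribution, the lower its entropy

Entropies:
  H(A) = 1.9075 bits
  H(B) = 2.0000 bits
  H(C) = 1.1089 bits

Ranking: B > A > C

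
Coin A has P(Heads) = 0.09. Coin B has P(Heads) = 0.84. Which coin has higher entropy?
B

For binary distributions, entropy is maximized at p=0.5 and decreases as p moves toward 0 or 1.

H(A) = H(0.09) = 0.4365 bits
H(B) = H(0.84) = 0.6343 bits

Distribution B (p=0.84) is closer to uniform (p=0.5), so it has higher entropy.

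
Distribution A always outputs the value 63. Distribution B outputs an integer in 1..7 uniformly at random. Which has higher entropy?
B

A is deterministic, so H(A) = 0. B is uniform over 7 outcomes, so H(B) = log₂(7) = 2.807 bits. Any distribution with genuine randomness has higher entropy than a deterministic one.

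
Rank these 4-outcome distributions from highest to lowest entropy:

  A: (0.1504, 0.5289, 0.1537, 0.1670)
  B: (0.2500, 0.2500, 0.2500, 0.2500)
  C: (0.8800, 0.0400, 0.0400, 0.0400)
B > A > C

Key insight: Entropy is maximized by uniform distributions and minimized by concentrated distributions.

- Uniform distributions have maximum entropy log₂(4) = 2.0000 bits
- The more "peaked" or concentrated a distribution, the lower its entropy

Entropies:
  H(A) = 1.7436 bits
  H(B) = 2.0000 bits
  H(C) = 0.7196 bits

Ranking: B > A > C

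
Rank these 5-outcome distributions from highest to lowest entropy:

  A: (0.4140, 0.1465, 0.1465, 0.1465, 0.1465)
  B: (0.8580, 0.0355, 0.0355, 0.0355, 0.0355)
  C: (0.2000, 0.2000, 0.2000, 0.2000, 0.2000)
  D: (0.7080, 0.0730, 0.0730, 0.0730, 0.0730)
C > A > D > B

Key insight: Entropy is maximized by uniform distributions and minimized by concentrated distributions.

Entropies:
  H(A) = 2.1506 bits
  H(B) = 0.8735 bits
  H(C) = 2.3219 bits
  H(D) = 1.4553 bits

Ranking: C > A > D > B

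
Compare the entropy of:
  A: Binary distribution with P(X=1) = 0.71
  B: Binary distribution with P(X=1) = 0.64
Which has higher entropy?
B

For binary distributions, entropy is maximized at p=0.5 and decreases as p moves toward 0 or 1.

H(A) = H(0.71) = 0.8687 bits
H(B) = H(0.64) = 0.9427 bits

Distribution B (p=0.64) is closer to uniform (p=0.5), so it has higher entropy.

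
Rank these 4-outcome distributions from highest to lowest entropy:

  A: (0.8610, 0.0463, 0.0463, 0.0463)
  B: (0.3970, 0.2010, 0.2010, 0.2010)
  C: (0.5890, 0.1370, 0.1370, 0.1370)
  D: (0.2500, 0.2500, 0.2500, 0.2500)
D > B > C > A

Key insight: Entropy is maximized by uniform distributions and minimized by concentrated distributions.

Entropies:
  H(A) = 0.8019 bits
  H(B) = 1.9249 bits
  H(C) = 1.6284 bits
  H(D) = 2.0000 bits

Ranking: D > B > C > A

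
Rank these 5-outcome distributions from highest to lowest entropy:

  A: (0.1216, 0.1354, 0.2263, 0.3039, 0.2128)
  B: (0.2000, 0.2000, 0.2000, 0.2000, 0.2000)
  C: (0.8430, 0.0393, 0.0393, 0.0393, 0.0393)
B > A > C

Key insight: Entropy is maximized by uniform distributions and minimized by concentrated distributions.

- Uniform distributions have maximum entropy log₂(5) = 2.3219 bits
- The more "peaked" or concentrated a distribution, the lower its entropy

Entropies:
  H(A) = 2.2427 bits
  H(B) = 2.3219 bits
  H(C) = 0.9411 bits

Ranking: B > A > C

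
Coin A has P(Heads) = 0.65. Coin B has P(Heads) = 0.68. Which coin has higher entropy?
A

For binary distributions, entropy is maximized at p=0.5 and decreases as p moves toward 0 or 1.

H(A) = H(0.65) = 0.9341 bits
H(B) = H(0.68) = 0.9044 bits

Distribution A (p=0.65) is closer to uniform (p=0.5), so it has higher entropy.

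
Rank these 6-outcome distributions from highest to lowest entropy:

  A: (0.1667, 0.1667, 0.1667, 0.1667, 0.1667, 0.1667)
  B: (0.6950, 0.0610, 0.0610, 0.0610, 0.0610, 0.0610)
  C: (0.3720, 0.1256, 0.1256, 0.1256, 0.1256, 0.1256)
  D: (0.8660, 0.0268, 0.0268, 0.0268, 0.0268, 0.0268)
A > C > B > D

Key insight: Entropy is maximized by uniform distributions and minimized by concentrated distributions.

Entropies:
  H(A) = 2.5850 bits
  H(B) = 1.5955 bits
  H(C) = 2.4104 bits
  H(D) = 0.8794 bits

Ranking: A > C > B > D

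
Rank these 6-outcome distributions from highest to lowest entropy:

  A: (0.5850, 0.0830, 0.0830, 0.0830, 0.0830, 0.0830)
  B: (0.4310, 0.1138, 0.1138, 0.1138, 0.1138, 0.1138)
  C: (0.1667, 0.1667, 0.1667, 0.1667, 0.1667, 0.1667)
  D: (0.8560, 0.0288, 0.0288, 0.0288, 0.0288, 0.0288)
C > B > A > D

Key insight: Entropy is maximized by uniform distributions and minimized by concentrated distributions.

Entropies:
  H(A) = 1.9427 bits
  H(B) = 2.3074 bits
  H(C) = 2.5850 bits
  H(D) = 0.9290 bits

Ranking: C > B > A > D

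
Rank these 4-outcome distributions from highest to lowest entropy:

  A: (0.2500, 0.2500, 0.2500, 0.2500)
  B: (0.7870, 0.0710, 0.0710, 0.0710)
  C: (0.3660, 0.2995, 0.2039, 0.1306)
A > C > B

Key insight: Entropy is maximized by uniform distributions and minimized by concentrated distributions.

- Uniform distributions have maximum entropy log₂(4) = 2.0000 bits
- The more "peaked" or concentrated a distribution, the lower its entropy

Entropies:
  H(A) = 2.0000 bits
  H(B) = 1.0848 bits
  H(C) = 1.9029 bits

Ranking: A > C > B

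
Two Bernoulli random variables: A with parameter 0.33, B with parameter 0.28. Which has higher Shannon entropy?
A

For binary distributions, entropy is maximized at p=0.5 and decreases as p moves toward 0 or 1.

H(A) = H(0.33) = 0.9149 bits
H(B) = H(0.28) = 0.8555 bits

Distribution A (p=0.33) is closer to uniform (p=0.5), so it has higher entropy.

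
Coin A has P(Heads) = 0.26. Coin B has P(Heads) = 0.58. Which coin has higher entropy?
B

For binary distributions, entropy is maximized at p=0.5 and decreases as p moves toward 0 or 1.

H(A) = H(0.26) = 0.8267 bits
H(B) = H(0.58) = 0.9815 bits

Distribution B (p=0.58) is closer to uniform (p=0.5), so it has higher entropy.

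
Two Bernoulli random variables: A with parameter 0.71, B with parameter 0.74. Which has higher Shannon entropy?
A

For binary distributions, entropy is maximized at p=0.5 and decreases as p moves toward 0 or 1.

H(A) = H(0.71) = 0.8687 bits
H(B) = H(0.74) = 0.8267 bits

Distribution A (p=0.71) is closer to uniform (p=0.5), so it has higher entropy.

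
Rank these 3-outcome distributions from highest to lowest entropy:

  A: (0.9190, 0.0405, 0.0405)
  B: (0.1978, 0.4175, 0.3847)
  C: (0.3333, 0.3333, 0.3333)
C > B > A

Key insight: Entropy is maximized by uniform distributions and minimized by concentrated distributions.

- Uniform distributions have maximum entropy log₂(3) = 1.5850 bits
- The more "peaked" or concentrated a distribution, the lower its entropy

Entropies:
  H(A) = 0.4867 bits
  H(B) = 1.5188 bits
  H(C) = 1.5850 bits

Ranking: C > B > A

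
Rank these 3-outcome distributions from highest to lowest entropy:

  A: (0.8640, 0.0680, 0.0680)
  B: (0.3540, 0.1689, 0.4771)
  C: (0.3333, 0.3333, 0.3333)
C > B > A

Key insight: Entropy is maximized by uniform distributions and minimized by concentrated distributions.

- Uniform distributions have maximum entropy log₂(3) = 1.5850 bits
- The more "peaked" or concentrated a distribution, the lower its entropy

Entropies:
  H(A) = 0.7097 bits
  H(B) = 1.4731 bits
  H(C) = 1.5850 bits

Ranking: C > B > A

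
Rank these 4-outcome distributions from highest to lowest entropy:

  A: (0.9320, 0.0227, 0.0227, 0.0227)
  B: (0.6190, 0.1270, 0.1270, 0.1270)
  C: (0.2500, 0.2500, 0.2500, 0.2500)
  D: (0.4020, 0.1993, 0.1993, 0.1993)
C > D > B > A

Key insight: Entropy is maximized by uniform distributions and minimized by concentrated distributions.

Entropies:
  H(A) = 0.4662 bits
  H(B) = 1.5626 bits
  H(C) = 2.0000 bits
  H(D) = 1.9199 bits

Ranking: C > D > B > A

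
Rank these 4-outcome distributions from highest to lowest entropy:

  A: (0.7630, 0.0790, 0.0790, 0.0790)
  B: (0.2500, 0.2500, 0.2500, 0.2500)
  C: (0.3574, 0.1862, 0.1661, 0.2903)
B > C > A

Key insight: Entropy is maximized by uniform distributions and minimized by concentrated distributions.

- Uniform distributions have maximum entropy log₂(4) = 2.0000 bits
- The more "peaked" or concentrated a distribution, the lower its entropy

Entropies:
  H(A) = 1.1657 bits
  H(B) = 2.0000 bits
  H(C) = 1.9302 bits

Ranking: B > C > A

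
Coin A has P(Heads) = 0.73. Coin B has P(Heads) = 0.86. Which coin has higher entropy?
A

For binary distributions, entropy is maximized at p=0.5 and decreases as p moves toward 0 or 1.

H(A) = H(0.73) = 0.8415 bits
H(B) = H(0.86) = 0.5842 bits

Distribution A (p=0.73) is closer to uniform (p=0.5), so it has higher entropy.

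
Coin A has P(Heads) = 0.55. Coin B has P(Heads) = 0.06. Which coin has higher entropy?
A

For binary distributions, entropy is maximized at p=0.5 and decreases as p moves toward 0 or 1.

H(A) = H(0.55) = 0.9928 bits
H(B) = H(0.06) = 0.3274 bits

Distribution A (p=0.55) is closer to uniform (p=0.5), so it has higher entropy.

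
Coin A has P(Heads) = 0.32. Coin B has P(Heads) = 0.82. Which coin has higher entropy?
A

For binary distributions, entropy is maximized at p=0.5 and decreases as p moves toward 0 or 1.

H(A) = H(0.32) = 0.9044 bits
H(B) = H(0.82) = 0.6801 bits

Distribution A (p=0.32) is closer to uniform (p=0.5), so it has higher entropy.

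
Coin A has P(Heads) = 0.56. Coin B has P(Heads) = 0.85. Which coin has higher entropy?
A

For binary distributions, entropy is maximized at p=0.5 and decreases as p moves toward 0 or 1.

H(A) = H(0.56) = 0.9896 bits
H(B) = H(0.85) = 0.6098 bits

Distribution A (p=0.56) is closer to uniform (p=0.5), so it has higher entropy.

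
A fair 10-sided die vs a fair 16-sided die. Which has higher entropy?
16-sided die

Both are uniform distributions; for uniform over n outcomes, H = log₂(n). H(10-sided) = log₂(10) = 3.322 bits and H(16-sided) = log₂(16) = 4.000 bits. More outcomes in a uniform distribution means higher entropy.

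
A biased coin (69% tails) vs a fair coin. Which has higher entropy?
Fair coin

The fair coin is uniform (p=0.5), maximizing binary entropy at 1 bit. The biased coin has H(0.69) ≈ 0.893 bits — its outcome is more predictable, so its entropy is lower.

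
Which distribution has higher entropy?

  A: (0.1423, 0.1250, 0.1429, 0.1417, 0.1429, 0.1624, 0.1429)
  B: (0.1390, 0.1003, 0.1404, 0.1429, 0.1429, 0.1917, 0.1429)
A

Both distributions are close to uniform, making this a harder comparison.

H(A) = 2.8038 bits
H(B) = 2.7862 bits

The distribution closer to uniform has higher entropy.
Answer: A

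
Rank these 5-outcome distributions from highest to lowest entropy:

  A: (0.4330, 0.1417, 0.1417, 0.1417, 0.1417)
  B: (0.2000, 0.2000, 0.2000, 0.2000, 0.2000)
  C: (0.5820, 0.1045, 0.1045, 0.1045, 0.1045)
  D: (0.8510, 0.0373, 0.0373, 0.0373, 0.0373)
B > A > C > D

Key insight: Entropy is maximized by uniform distributions and minimized by concentrated distributions.

Entropies:
  H(A) = 2.1210 bits
  H(B) = 2.3219 bits
  H(C) = 1.8165 bits
  H(D) = 0.9053 bits

Ranking: B > A > C > D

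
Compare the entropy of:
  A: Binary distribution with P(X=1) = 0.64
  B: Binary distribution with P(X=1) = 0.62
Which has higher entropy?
B

For binary distributions, entropy is maximized at p=0.5 and decreases as p moves toward 0 or 1.

H(A) = H(0.64) = 0.9427 bits
H(B) = H(0.62) = 0.9580 bits

Distribution B (p=0.62) is closer to uniform (p=0.5), so it has higher entropy.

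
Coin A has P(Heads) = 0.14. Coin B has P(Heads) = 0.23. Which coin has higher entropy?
B

For binary distributions, entropy is maximized at p=0.5 and decreases as p moves toward 0 or 1.

H(A) = H(0.14) = 0.5842 bits
H(B) = H(0.23) = 0.7780 bits

Distribution B (p=0.23) is closer to uniform (p=0.5), so it has higher entropy.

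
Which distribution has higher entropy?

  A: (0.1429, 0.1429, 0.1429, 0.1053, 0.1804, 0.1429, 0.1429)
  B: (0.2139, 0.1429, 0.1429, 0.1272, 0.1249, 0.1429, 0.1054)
A

Both distributions are close to uniform, making this a harder comparison.

H(A) = 2.7929 bits
H(B) = 2.7745 bits

The distribution closer to uniform has higher entropy.
Answer: A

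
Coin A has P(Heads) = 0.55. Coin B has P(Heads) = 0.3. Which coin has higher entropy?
A

For binary distributions, entropy is maximized at p=0.5 and decreases as p moves toward 0 or 1.

H(A) = H(0.55) = 0.9928 bits
H(B) = H(0.3) = 0.8813 bits

Distribution A (p=0.55) is closer to uniform (p=0.5), so it has higher entropy.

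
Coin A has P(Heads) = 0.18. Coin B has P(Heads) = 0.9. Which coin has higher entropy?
A

For binary distributions, entropy is maximized at p=0.5 and decreases as p moves toward 0 or 1.

H(A) = H(0.18) = 0.6801 bits
H(B) = H(0.9) = 0.4690 bits

Distribution A (p=0.18) is closer to uniform (p=0.5), so it has higher entropy.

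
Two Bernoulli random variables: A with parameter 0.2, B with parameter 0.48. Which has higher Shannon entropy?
B

For binary distributions, entropy is maximized at p=0.5 and decreases as p moves toward 0 or 1.

H(A) = H(0.2) = 0.7219 bits
H(B) = H(0.48) = 0.9988 bits

Distribution B (p=0.48) is closer to uniform (p=0.5), so it has higher entropy.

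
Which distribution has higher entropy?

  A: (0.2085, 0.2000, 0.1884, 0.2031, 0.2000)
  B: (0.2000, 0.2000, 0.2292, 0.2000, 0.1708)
A

Both distributions are close to uniform, making this a harder comparison.

H(A) = 2.3211 bits
H(B) = 2.3158 bits

The distribution closer to uniform has higher entropy.
Answer: A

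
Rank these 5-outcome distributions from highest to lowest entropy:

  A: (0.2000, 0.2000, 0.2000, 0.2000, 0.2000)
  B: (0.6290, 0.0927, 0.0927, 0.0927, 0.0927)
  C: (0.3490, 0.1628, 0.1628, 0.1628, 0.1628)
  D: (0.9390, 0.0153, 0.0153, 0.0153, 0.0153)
A > C > B > D

Key insight: Entropy is maximized by uniform distributions and minimized by concentrated distributions.

Entropies:
  H(A) = 2.3219 bits
  H(B) = 1.6934 bits
  H(C) = 2.2352 bits
  H(D) = 0.4534 bits

Ranking: A > C > B > D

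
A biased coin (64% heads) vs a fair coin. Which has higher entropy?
Fair coin

The fair coin is uniform (p=0.5), maximizing binary entropy at 1 bit. The biased coin has H(0.64) ≈ 0.943 bits — its outcome is more predictable, so its entropy is lower.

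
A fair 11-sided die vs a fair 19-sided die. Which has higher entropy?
19-sided die

Both are uniform distributions; for uniform over n outcomes, H = log₂(n). H(11-sided) = log₂(11) = 3.459 bits and H(19-sided) = log₂(19) = 4.248 bits. More outcomes in a uniform distribution means higher entropy.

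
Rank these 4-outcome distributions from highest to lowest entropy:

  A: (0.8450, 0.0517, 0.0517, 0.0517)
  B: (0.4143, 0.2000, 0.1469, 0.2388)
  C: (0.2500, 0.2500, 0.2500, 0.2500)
C > B > A

Key insight: Entropy is maximized by uniform distributions and minimized by concentrated distributions.

- Uniform distributions have maximum entropy log₂(4) = 2.0000 bits
- The more "peaked" or concentrated a distribution, the lower its entropy

Entropies:
  H(A) = 0.8679 bits
  H(B) = 1.8910 bits
  H(C) = 2.0000 bits

Ranking: C > B > A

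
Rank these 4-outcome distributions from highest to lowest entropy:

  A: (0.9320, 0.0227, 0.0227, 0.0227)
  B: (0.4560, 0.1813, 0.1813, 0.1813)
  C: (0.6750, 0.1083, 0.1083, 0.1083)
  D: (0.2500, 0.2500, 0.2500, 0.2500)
D > B > C > A

Key insight: Entropy is maximized by uniform distributions and minimized by concentrated distributions.

Entropies:
  H(A) = 0.4662 bits
  H(B) = 1.8566 bits
  H(C) = 1.4248 bits
  H(D) = 2.0000 bits

Ranking: D > B > C > A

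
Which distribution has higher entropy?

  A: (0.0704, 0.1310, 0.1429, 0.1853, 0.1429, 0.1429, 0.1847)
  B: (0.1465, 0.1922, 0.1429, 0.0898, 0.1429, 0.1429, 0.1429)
B

Both distributions are close to uniform, making this a harder comparison.

H(A) = 2.7575 bits
H(B) = 2.7798 bits

The distribution closer to uniform has higher entropy.
Answer: B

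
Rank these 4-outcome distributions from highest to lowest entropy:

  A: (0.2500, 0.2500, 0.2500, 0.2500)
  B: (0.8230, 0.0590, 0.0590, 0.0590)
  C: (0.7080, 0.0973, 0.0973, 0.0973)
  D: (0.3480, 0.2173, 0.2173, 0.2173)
A > D > C > B

Key insight: Entropy is maximized by uniform distributions and minimized by concentrated distributions.

Entropies:
  H(A) = 2.0000 bits
  H(B) = 0.9540 bits
  H(C) = 1.3341 bits
  H(D) = 1.9657 bits

Ranking: A > D > C > B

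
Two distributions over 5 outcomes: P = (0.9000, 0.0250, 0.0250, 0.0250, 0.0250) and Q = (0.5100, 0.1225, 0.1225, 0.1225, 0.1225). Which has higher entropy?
Q

P is highly concentrated on one outcome (90%), making it nearly deterministic. Q spreads its mass more evenly (max 51%). The more spread-out distribution has higher entropy: H(P) ≈ 0.669 bits, H(Q) ≈ 1.980 bits.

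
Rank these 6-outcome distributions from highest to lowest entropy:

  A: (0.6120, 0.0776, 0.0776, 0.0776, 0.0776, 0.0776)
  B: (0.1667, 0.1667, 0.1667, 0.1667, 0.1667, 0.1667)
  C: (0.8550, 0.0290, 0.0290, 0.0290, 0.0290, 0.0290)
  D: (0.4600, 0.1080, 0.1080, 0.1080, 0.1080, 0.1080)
B > D > A > C

Key insight: Entropy is maximized by uniform distributions and minimized by concentrated distributions.

Entropies:
  H(A) = 1.8644 bits
  H(B) = 2.5850 bits
  H(C) = 0.9339 bits
  H(D) = 2.2492 bits

Ranking: B > D > A > C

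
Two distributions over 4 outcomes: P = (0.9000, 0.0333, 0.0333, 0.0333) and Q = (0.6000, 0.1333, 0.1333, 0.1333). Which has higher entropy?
Q

P is highly concentrated on one outcome (90%), making it nearly deterministic. Q spreads its mass more evenly (max 60%). The more spread-out distribution has higher entropy: H(P) ≈ 0.627 bits, H(Q) ≈ 1.605 bits.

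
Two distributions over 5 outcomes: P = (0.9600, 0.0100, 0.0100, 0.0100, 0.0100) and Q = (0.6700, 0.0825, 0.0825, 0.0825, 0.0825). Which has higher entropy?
Q

P is highly concentrated on one outcome (96%), making it nearly deterministic. Q spreads its mass more evenly (max 67%). The more spread-out distribution has higher entropy: H(P) ≈ 0.322 bits, H(Q) ≈ 1.575 bits.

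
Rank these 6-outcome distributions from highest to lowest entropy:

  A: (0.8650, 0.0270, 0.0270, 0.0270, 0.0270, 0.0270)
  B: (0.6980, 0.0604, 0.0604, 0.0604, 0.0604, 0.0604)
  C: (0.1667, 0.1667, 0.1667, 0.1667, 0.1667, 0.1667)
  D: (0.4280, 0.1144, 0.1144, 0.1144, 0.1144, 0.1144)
C > D > B > A

Key insight: Entropy is maximized by uniform distributions and minimized by concentrated distributions.

Entropies:
  H(A) = 0.8845 bits
  H(B) = 1.5849 bits
  H(C) = 2.5850 bits
  H(D) = 2.3131 bits

Ranking: C > D > B > A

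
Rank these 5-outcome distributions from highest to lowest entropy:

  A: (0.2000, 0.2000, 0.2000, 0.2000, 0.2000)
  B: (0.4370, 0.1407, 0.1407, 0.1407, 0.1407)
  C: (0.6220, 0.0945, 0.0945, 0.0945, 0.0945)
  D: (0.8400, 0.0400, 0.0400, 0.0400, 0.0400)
A > B > C > D

Key insight: Entropy is maximized by uniform distributions and minimized by concentrated distributions.

Entropies:
  H(A) = 2.3219 bits
  H(B) = 2.1145 bits
  H(C) = 1.7126 bits
  H(D) = 0.9543 bits

Ranking: A > B > C > D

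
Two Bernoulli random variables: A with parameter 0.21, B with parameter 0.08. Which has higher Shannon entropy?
A

For binary distributions, entropy is maximized at p=0.5 and decreases as p moves toward 0 or 1.

H(A) = H(0.21) = 0.7415 bits
H(B) = H(0.08) = 0.4022 bits

Distribution A (p=0.21) is closer to uniform (p=0.5), so it has higher entropy.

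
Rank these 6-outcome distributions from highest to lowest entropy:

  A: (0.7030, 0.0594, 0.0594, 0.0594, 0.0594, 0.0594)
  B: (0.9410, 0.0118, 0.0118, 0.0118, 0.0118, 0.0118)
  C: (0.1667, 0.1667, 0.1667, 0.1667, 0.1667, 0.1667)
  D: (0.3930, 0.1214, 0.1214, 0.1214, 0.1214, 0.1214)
C > D > A > B

Key insight: Entropy is maximized by uniform distributions and minimized by concentrated distributions.

Entropies:
  H(A) = 1.5672 bits
  H(B) = 0.4605 bits
  H(C) = 2.5850 bits
  H(D) = 2.3761 bits

Ranking: C > D > A > B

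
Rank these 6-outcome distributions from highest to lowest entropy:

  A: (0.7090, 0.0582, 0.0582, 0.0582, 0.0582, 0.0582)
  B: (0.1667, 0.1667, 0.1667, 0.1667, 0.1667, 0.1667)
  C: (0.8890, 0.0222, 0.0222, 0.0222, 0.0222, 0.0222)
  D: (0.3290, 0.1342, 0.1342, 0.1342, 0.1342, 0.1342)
B > D > A > C

Key insight: Entropy is maximized by uniform distributions and minimized by concentrated distributions.

Entropies:
  H(A) = 1.5457 bits
  H(B) = 2.5850 bits
  H(C) = 0.7607 bits
  H(D) = 2.4719 bits

Ranking: B > D > A > C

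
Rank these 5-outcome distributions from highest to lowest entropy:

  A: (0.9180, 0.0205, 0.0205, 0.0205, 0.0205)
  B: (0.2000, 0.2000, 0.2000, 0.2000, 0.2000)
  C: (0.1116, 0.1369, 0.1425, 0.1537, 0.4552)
B > C > A

Key insight: Entropy is maximized by uniform distributions and minimized by concentrated distributions.

- Uniform distributions have maximum entropy log₂(5) = 2.3219 bits
- The more "peaked" or concentrated a distribution, the lower its entropy

Entropies:
  H(A) = 0.5732 bits
  H(B) = 2.3219 bits
  H(C) = 2.0785 bits

Ranking: B > C > A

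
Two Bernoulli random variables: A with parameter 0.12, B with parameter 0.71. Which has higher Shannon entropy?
B

For binary distributions, entropy is maximized at p=0.5 and decreases as p moves toward 0 or 1.

H(A) = H(0.12) = 0.5294 bits
H(B) = H(0.71) = 0.8687 bits

Distribution B (p=0.71) is closer to uniform (p=0.5), so it has higher entropy.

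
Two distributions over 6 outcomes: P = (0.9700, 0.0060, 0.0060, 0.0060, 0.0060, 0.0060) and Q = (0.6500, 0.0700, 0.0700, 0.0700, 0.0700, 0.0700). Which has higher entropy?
Q

P is highly concentrated on one outcome (97%), making it nearly deterministic. Q spreads its mass more evenly (max 65%). The more spread-out distribution has higher entropy: H(P) ≈ 0.264 bits, H(Q) ≈ 1.747 bits.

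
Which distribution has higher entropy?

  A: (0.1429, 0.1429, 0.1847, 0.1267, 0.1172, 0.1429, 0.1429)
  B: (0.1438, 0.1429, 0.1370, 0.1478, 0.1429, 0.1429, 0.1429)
B

Both distributions are close to uniform, making this a harder comparison.

H(A) = 2.7944 bits
H(B) = 2.8070 bits

The distribution closer to uniform has higher entropy.
Answer: B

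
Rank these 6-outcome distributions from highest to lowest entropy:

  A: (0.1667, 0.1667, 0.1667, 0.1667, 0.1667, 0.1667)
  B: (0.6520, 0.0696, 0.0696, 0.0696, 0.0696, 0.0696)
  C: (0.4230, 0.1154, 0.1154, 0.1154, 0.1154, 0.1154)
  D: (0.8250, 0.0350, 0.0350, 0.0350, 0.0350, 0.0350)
A > C > B > D

Key insight: Entropy is maximized by uniform distributions and minimized by concentrated distributions.

Entropies:
  H(A) = 2.5850 bits
  H(B) = 1.7403 bits
  H(C) = 2.3226 bits
  H(D) = 1.0754 bits

Ranking: A > C > B > D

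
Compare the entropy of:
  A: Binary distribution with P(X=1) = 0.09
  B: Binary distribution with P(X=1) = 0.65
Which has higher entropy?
B

For binary distributions, entropy is maximized at p=0.5 and decreases as p moves toward 0 or 1.

H(A) = H(0.09) = 0.4365 bits
H(B) = H(0.65) = 0.9341 bits

Distribution B (p=0.65) is closer to uniform (p=0.5), so it has higher entropy.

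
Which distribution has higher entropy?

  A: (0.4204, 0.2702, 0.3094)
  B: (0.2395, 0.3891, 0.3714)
A

Both distributions are close to uniform, making this a harder comparison.

H(A) = 1.5593 bits
H(B) = 1.5544 bits

The distribution closer to uniform has higher entropy.
Answer: A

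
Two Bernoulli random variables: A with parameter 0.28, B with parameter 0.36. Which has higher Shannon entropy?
B

For binary distributions, entropy is maximized at p=0.5 and decreases as p moves toward 0 or 1.

H(A) = H(0.28) = 0.8555 bits
H(B) = H(0.36) = 0.9427 bits

Distribution B (p=0.36) is closer to uniform (p=0.5), so it has higher entropy.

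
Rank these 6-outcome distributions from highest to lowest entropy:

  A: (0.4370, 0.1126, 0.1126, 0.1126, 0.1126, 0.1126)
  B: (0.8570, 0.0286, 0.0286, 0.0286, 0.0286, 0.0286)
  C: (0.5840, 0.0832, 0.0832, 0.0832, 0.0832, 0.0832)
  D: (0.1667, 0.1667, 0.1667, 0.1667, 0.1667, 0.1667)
D > A > C > B

Key insight: Entropy is maximized by uniform distributions and minimized by concentrated distributions.

Entropies:
  H(A) = 2.2958 bits
  H(B) = 0.9241 bits
  H(C) = 1.9455 bits
  H(D) = 2.5850 bits

Ranking: D > A > C > B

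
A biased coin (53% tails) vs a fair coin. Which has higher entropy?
Fair coin

The fair coin is uniform (p=0.5), maximizing binary entropy at 1 bit. The biased coin has H(0.53) ≈ 0.997 bits — its outcome is more predictable, so its entropy is lower.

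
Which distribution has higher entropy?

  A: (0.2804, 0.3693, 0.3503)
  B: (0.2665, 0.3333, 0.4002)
A

Both distributions are close to uniform, making this a harder comparison.

H(A) = 1.5752 bits
H(B) = 1.5655 bits

The distribution closer to uniform has higher entropy.
Answer: A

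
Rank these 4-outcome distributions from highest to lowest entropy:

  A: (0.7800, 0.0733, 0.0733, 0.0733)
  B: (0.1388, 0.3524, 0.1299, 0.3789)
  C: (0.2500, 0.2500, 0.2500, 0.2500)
C > B > A

Key insight: Entropy is maximized by uniform distributions and minimized by concentrated distributions.

- Uniform distributions have maximum entropy log₂(4) = 2.0000 bits
- The more "peaked" or concentrated a distribution, the lower its entropy

Entropies:
  H(A) = 1.1089 bits
  H(B) = 1.8387 bits
  H(C) = 2.0000 bits

Ranking: C > B > A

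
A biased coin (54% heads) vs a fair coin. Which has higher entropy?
Fair coin

The fair coin is uniform (p=0.5), maximizing binary entropy at 1 bit. The biased coin has H(0.54) ≈ 0.995 bits — its outcome is more predictable, so its entropy is lower.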